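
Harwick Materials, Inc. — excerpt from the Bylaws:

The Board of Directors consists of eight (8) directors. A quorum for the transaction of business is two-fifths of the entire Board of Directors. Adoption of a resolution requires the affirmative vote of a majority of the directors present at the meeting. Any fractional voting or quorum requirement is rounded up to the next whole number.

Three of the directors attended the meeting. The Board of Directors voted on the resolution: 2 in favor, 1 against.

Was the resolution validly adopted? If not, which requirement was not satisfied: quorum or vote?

Invalid — quorum requirement not satisfied.

Quorum: 3 present; quorum is 4. Not satisfied.
Vote: the resolution requires a majority of the directors present (3). A majority of 3 is 2, so 2 affirmative votes are needed; 2 voted in favor. Satisfied. (Moot — without a quorum no business can be validly transacted.)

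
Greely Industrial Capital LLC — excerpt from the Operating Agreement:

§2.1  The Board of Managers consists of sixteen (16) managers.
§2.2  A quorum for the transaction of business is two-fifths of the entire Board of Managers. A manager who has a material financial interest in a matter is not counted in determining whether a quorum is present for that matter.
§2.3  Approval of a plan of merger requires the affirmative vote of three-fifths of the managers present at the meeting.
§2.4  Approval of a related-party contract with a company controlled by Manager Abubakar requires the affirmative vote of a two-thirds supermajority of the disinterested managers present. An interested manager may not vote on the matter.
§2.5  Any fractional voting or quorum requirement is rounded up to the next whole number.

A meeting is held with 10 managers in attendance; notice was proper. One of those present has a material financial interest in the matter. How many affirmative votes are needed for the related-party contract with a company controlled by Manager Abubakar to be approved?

6

The related-party contract with a company controlled by Manager Abubakar requires two-thirds of the disinterested managers present (10 − 1 = 9).
2/3 of 9 = 6.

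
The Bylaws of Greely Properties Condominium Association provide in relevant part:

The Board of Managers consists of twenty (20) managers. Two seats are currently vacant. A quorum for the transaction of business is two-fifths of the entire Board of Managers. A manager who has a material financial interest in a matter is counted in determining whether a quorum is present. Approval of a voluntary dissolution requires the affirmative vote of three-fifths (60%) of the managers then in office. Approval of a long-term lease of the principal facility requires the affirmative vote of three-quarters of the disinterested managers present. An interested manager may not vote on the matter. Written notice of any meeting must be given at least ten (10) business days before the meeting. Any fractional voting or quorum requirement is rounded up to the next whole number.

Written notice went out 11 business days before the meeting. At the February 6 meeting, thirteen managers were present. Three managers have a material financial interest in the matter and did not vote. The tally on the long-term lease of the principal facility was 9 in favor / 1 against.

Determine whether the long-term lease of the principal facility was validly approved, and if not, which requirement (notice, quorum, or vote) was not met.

Notice: 11 business days given; 10 required (11 ≥ 10). Satisfied.
Quorum: 13 present (interested managers count toward quorum); quorum is 8. Satisfied.
Vote: the long-term lease of the principal facility requires three-fourths of the disinterested managers present (13 − 3 = 10). 3/4 of 10 = 7.50, rounded up to 8, so 8 affirmative votes are needed; 9 voted in favor. Satisfied.

Valid — all requirements satisfied.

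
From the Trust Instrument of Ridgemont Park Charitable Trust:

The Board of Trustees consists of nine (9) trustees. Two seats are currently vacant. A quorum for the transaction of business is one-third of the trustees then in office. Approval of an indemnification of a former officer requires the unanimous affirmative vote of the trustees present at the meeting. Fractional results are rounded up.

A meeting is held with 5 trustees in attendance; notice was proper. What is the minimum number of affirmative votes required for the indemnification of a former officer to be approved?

The indemnification of a former officer requires the unanimous vote of the trustees present (5).
Unanimous means all 5.

5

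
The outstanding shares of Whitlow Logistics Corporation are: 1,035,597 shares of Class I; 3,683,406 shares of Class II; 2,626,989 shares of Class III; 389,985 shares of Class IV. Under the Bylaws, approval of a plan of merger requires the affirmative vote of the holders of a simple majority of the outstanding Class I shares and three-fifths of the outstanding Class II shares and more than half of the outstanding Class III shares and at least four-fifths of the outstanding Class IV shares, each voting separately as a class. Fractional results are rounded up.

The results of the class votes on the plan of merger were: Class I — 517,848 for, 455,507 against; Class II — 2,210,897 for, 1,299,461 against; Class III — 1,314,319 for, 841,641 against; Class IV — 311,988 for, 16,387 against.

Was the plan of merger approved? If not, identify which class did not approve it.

Class I: a majority of 1035597 is 517799; 517,799 required, 517,848 in favor — approved.
Class II: 3/5 of 3683406 = 2210043.60, rounded up to 2210044; 2,210,044 required, 2,210,897 in favor — approved.
Class III: a majority of 2626989 is 1313495; 1,313,495 required, 1,314,319 in favor — approved.
Class IV: 4/5 of 389985 = 311988; 311,988 required, 311,988 in favor — approved.

Approved — every class gave the required vote.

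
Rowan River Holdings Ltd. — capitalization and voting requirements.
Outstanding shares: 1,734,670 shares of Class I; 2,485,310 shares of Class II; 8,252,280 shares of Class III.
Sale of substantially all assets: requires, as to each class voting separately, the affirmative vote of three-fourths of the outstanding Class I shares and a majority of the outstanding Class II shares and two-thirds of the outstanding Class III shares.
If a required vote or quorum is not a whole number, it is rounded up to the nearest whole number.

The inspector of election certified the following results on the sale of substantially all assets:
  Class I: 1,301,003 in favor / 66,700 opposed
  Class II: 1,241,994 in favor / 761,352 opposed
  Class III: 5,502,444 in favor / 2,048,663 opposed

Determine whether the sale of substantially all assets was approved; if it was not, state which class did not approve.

Not approved — the Class II shares did not give the required vote.

Class I: 3/4 of 1734670 = 1301002.50, rounded up to 1301003; 1,301,003 required, 1,301,003 in favor — approved.
Class II: a majority of 2485310 is 1242656; 1,242,656 required, 1,241,994 in favor — not approved.
Class III: 2/3 of 8252280 = 5501520; 5,501,520 required, 5,502,444 in favor — approved.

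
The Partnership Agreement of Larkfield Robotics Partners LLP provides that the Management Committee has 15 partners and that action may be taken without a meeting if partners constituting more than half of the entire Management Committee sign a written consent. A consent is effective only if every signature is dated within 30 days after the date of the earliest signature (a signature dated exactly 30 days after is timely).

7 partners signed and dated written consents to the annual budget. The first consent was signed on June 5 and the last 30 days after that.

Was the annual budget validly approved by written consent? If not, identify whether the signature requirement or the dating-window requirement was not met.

Signatures required: more than half of 15 — a majority of 15 is 8, so 8 needed; 7 signed. Insufficient.
Dating window: the latest signature is 30 days after the earliest; the limit is 30 days. Within the window.

Not effective — insufficient signatures.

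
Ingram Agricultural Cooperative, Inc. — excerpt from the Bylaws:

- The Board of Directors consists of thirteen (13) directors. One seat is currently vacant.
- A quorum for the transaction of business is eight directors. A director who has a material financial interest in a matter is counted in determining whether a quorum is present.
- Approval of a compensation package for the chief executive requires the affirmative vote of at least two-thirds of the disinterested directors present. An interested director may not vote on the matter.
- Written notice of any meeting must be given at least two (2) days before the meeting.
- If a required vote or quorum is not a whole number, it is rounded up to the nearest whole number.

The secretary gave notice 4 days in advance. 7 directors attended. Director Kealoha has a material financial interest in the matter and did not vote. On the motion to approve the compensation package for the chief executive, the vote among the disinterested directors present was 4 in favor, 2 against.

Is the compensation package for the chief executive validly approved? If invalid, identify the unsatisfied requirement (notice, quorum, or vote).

Notice: 4 days given; 2 required (4 ≥ 2). Satisfied.
Quorum: 7 present (interested directors count toward quorum); quorum is 8. Not satisfied.
Vote: the compensation package for the chief executive requires two-thirds of the disinterested directors present (7 − 1 = 6). 2/3 of 6 = 4, so 4 affirmative votes are needed; 4 voted in favor. Satisfied. (Moot — without a quorum no business can be validly transacted.)

Invalid — quorum requirement not satisfied.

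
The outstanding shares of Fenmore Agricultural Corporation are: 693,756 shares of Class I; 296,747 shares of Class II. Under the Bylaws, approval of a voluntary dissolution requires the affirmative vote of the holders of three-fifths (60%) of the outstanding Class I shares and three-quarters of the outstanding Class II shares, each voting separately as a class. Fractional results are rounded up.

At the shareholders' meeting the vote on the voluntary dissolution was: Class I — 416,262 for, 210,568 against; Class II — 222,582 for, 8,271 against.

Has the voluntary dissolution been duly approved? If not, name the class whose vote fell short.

Class I: 3/5 of 693756 = 416253.60, rounded up to 416254; 416,254 required, 416,262 in favor — approved.
Class II: 3/4 of 296747 = 222560.25, rounded up to 222561; 222,561 required, 222,582 in favor — approved.

Approved — every class gave the required vote.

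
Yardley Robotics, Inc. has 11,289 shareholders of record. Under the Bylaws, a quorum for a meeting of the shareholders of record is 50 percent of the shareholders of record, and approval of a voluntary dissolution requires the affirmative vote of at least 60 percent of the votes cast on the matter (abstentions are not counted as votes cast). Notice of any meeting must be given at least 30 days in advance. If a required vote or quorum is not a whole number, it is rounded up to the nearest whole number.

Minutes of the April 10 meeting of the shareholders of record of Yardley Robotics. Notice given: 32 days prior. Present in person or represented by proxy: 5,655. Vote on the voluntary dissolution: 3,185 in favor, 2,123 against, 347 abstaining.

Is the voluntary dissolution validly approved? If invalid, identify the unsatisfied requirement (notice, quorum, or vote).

Valid — all requirements satisfied.

Notice: 32 days given; 30 required. Satisfied.
Quorum: 50% of 11,289 = 5,644.50, rounded up to 5,645; 5,655 present. Satisfied.
Vote: requires three-fifths of the votes cast (5,655 − 347 abstaining = 5,308); 3/5 of 5308 = 3184.80, rounded up to 3185, so 3,185 needed; 3,185 in favor. Satisfied.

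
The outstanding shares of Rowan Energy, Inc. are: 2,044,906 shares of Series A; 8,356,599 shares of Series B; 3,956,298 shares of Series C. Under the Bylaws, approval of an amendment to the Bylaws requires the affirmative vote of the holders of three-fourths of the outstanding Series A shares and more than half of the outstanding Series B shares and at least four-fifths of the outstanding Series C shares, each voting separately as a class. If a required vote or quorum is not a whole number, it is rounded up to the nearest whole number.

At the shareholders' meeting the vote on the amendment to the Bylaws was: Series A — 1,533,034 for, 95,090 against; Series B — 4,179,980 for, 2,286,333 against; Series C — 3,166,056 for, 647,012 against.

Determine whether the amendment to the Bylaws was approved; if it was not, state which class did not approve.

Not approved — the Series A shares did not give the required vote.

Series A: 3/4 of 2044906 = 1533679.50, rounded up to 1533680; 1,533,680 required, 1,533,034 in favor — not approved.
Series B: a majority of 8356599 is 4178300; 4,178,300 required, 4,179,980 in favor — approved.
Series C: 4/5 of 3956298 = 3165038.40, rounded up to 3165039; 3,165,039 required, 3,166,056 in favor — approved.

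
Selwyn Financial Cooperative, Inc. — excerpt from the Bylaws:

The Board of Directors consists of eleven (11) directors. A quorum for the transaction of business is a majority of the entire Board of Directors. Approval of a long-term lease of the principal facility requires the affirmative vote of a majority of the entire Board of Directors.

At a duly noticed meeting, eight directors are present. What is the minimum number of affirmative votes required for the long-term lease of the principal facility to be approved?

6

The long-term lease of the principal facility requires a majority of the entire Board of Directors (11).
A majority of 11 is 6.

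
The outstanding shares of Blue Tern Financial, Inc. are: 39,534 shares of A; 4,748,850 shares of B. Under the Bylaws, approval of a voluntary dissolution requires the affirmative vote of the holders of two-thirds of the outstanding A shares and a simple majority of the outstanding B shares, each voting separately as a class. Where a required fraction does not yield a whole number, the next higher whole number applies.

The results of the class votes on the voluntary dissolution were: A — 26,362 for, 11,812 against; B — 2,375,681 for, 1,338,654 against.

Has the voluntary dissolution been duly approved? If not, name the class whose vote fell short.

A: 2/3 of 39534 = 26356; 26,356 required, 26,362 in favor — approved.
B: a majority of 4748850 is 2374426; 2,374,426 required, 2,375,681 in favor — approved.

Approved — every class gave the required vote.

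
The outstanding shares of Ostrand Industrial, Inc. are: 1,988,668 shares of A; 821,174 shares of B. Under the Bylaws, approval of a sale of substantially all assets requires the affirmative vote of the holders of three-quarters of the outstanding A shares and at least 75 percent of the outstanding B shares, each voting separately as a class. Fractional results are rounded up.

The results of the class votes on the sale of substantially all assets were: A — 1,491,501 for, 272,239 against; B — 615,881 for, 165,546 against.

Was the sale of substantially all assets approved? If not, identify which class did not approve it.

A: 3/4 of 1988668 = 1491501; 1,491,501 required, 1,491,501 in favor — approved.
B: 3/4 of 821174 = 615880.50, rounded up to 615881; 615,881 required, 615,881 in favor — approved.

Approved — every class gave the required vote.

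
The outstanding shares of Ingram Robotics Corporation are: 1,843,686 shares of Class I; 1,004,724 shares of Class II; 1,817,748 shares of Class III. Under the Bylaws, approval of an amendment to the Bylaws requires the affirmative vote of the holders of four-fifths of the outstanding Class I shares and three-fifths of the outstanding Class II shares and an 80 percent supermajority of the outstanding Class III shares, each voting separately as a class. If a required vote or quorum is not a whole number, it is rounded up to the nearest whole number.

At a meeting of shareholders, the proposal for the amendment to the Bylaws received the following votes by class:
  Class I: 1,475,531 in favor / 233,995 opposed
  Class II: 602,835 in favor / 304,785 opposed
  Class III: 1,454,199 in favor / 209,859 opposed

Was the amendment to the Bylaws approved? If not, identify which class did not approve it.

Approved — every class gave the required vote.

Class I: 4/5 of 1843686 = 1474948.80, rounded up to 1474949; 1,474,949 required, 1,475,531 in favor — approved.
Class II: 3/5 of 1004724 = 602834.40, rounded up to 602835; 602,835 required, 602,835 in favor — approved.
Class III: 4/5 of 1817748 = 1454198.40, rounded up to 1454199; 1,454,199 required, 1,454,199 in favor — approved.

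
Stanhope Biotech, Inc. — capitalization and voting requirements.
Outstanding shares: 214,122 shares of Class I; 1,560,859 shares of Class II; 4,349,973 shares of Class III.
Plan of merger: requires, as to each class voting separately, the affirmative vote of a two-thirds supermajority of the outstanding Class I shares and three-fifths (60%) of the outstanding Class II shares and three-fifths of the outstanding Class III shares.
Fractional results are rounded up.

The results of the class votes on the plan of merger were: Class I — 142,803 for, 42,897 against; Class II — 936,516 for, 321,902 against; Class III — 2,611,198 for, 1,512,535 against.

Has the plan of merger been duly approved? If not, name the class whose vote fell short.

Approved — every class gave the required vote.

Class I: 2/3 of 214122 = 142748; 142,748 required, 142,803 in favor — approved.
Class II: 3/5 of 1560859 = 936515.40, rounded up to 936516; 936,516 required, 936,516 in favor — approved.
Class III: 3/5 of 4349973 = 2609983.80, rounded up to 2609984; 2,609,984 required, 2,611,198 in favor — approved.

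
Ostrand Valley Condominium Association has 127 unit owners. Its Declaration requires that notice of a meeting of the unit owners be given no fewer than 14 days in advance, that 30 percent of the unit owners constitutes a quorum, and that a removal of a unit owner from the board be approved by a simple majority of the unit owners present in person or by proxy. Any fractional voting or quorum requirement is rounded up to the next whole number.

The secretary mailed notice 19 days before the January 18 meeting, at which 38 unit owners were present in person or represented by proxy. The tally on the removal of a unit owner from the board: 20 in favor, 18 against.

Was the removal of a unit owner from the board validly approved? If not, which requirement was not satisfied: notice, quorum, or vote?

Invalid — quorum requirement not satisfied.

Notice: 19 days given; 14 required. Satisfied.
Quorum: 30% of 127 = 38.10, rounded up to 39; 38 present. Not satisfied.
Vote: requires a majority of those present (38); a majority of 38 is 20, so 20 needed; 20 in favor. Satisfied.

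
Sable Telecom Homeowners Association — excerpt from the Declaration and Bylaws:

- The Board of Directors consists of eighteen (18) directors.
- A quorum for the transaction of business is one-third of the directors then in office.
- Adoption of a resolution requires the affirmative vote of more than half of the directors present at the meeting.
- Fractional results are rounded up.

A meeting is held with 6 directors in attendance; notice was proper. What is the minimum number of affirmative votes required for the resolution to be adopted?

The resolution requires a majority of the directors present (6).
A majority of 6 is 4.

4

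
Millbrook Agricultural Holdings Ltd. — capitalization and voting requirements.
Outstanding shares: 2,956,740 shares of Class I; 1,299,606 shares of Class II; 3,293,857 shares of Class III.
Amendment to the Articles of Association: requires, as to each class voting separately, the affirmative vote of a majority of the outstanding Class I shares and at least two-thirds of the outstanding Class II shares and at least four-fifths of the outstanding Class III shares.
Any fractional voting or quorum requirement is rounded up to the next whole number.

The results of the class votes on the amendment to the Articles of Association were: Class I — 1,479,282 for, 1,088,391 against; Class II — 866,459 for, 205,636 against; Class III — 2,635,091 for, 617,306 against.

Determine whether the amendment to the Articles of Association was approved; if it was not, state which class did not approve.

Class I: a majority of 2956740 is 1478371; 1,478,371 required, 1,479,282 in favor — approved.
Class II: 2/3 of 1299606 = 866404; 866,404 required, 866,459 in favor — approved.
Class III: 4/5 of 3293857 = 2635085.60, rounded up to 2635086; 2,635,086 required, 2,635,091 in favor — approved.

Approved — every class gave the required vote.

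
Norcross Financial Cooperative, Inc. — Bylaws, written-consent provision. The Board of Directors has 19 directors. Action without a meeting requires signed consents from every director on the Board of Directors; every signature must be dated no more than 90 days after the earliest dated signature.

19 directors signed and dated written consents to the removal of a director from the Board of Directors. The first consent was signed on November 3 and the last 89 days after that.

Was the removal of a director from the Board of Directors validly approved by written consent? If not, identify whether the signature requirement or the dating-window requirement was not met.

Signatures required: every one of 19 — unanimous means all 19, so 19 needed; 19 signed. Sufficient.
Dating window: the latest signature is 89 days after the earliest; the limit is 90 days. Within the window.

Effective — both the signature and dating-window requirements are satisfied.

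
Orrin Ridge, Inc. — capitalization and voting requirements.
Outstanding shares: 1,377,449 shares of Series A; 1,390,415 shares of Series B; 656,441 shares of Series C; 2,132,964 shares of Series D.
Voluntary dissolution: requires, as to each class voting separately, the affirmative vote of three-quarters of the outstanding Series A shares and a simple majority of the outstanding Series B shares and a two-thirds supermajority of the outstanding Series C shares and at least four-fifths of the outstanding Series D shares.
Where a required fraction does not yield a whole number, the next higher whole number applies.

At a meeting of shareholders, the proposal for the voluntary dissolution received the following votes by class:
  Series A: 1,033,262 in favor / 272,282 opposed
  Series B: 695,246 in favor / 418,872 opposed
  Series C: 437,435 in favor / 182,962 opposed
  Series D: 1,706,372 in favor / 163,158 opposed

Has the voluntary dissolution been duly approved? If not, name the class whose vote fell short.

Not approved — the Series C shares did not give the required vote.

Series A: 3/4 of 1377449 = 1033086.75, rounded up to 1033087; 1,033,087 required, 1,033,262 in favor — approved.
Series B: a majority of 1390415 is 695208; 695,208 required, 695,246 in favor — approved.
Series C: 2/3 of 656441 = 437627.33, rounded up to 437628; 437,628 required, 437,435 in favor — not approved.
Series D: 4/5 of 2132964 = 1706371.20, rounded up to 1706372; 1,706,372 required, 1,706,372 in favor — approved.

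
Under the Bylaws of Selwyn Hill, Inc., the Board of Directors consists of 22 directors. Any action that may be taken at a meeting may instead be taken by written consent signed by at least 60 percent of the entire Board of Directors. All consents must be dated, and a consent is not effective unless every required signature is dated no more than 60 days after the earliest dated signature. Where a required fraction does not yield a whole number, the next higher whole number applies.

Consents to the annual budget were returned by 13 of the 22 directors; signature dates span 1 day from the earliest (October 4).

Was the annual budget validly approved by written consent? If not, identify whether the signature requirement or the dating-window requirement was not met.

Not effective — insufficient signatures.

Signatures required: at least 60 percent of 22 — 3/5 of 22 = 13.20, rounded up to 14, so 14 needed; 13 signed. Insufficient.
Dating window: the latest signature is 1 day after the earliest; the limit is 60 days. Within the window.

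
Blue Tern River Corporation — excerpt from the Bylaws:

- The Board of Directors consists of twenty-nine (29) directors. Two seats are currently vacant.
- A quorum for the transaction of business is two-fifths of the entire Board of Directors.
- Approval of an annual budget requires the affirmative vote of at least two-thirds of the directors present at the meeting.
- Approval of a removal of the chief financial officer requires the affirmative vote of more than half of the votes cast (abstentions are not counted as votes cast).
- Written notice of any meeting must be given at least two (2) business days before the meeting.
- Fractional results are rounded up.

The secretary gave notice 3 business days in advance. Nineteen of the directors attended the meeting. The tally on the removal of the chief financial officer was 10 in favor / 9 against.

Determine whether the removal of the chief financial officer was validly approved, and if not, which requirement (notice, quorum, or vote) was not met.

Notice: 3 business days given; 2 required (3 ≥ 2). Satisfied.
Quorum: 19 present; quorum is 12. Satisfied.
Vote: the removal of the chief financial officer requires a majority of the votes cast (19). A majority of 19 is 10, so 10 affirmative votes are needed; 10 voted in favor. Satisfied.

Valid — all requirements satisfied.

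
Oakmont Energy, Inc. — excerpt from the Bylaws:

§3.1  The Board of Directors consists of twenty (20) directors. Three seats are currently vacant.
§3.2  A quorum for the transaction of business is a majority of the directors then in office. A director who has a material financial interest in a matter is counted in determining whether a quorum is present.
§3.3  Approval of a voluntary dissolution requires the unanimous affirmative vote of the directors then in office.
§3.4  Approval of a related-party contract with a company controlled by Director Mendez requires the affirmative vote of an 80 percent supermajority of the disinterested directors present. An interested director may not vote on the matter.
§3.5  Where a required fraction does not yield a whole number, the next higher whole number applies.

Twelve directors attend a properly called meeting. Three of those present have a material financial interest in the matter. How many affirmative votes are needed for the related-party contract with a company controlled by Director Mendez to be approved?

8

The related-party contract with a company controlled by Director Mendez requires four-fifths of the disinterested directors present (12 − 3 = 9).
4/5 of 9 = 7.20, rounded up to 8.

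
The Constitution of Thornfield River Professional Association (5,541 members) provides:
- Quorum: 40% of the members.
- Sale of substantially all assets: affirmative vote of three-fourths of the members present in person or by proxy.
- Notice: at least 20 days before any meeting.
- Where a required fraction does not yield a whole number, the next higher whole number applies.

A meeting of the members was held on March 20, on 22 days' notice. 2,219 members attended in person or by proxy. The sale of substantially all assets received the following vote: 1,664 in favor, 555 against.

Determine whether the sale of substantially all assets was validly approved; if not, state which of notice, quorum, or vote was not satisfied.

Notice: 22 days given; 20 required. Satisfied.
Quorum: 40% of 5,541 = 2,216.40, rounded up to 2,217; 2,219 present. Satisfied.
Vote: requires three-fourths of those present (2,219); 3/4 of 2219 = 1664.25, rounded up to 1665, so 1,665 needed; 1,664 in favor. Not satisfied.

Invalid — vote requirement not satisfied.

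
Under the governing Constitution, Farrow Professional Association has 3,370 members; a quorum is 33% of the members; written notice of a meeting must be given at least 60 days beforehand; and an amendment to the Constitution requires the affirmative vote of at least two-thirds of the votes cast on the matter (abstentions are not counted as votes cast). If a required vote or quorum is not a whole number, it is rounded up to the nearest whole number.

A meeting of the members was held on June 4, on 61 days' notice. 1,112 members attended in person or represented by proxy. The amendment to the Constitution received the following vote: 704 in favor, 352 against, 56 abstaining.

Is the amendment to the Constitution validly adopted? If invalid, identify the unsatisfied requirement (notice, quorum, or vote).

Notice: 61 days given; 60 required. Satisfied.
Quorum: 33% of 3,370 = 1,112.10, rounded up to 1,113; 1,112 present. Not satisfied.
Vote: requires two-thirds of the votes cast (1,112 − 56 abstaining = 1,056); 2/3 of 1056 = 704, so 704 needed; 704 in favor. Satisfied.

Invalid — quorum requirement not satisfied.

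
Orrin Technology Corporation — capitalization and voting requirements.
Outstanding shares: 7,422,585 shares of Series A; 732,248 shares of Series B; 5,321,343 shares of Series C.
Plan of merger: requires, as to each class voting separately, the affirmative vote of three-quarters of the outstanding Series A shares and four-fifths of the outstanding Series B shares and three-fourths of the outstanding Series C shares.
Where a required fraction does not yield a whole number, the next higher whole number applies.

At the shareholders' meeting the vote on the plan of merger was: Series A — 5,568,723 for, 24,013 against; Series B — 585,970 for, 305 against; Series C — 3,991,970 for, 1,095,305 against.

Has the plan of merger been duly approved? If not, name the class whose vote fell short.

Series A: 3/4 of 7422585 = 5566938.75, rounded up to 5566939; 5,566,939 required, 5,568,723 in favor — approved.
Series B: 4/5 of 732248 = 585798.40, rounded up to 585799; 585,799 required, 585,970 in favor — approved.
Series C: 3/4 of 5321343 = 3991007.25, rounded up to 3991008; 3,991,008 required, 3,991,970 in favor — approved.

Approved — every class gave the required vote.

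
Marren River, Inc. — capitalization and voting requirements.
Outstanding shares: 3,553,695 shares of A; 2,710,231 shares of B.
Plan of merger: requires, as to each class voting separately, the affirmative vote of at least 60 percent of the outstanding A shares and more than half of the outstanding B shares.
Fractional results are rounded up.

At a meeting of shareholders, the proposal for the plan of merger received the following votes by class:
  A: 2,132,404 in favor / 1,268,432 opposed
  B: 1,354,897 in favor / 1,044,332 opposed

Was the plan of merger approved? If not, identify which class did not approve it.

A: 3/5 of 3553695 = 2132217; 2,132,217 required, 2,132,404 in favor — approved.
B: a majority of 2710231 is 1355116; 1,355,116 required, 1,354,897 in favor — not approved.

Not approved — the B shares did not give the required vote.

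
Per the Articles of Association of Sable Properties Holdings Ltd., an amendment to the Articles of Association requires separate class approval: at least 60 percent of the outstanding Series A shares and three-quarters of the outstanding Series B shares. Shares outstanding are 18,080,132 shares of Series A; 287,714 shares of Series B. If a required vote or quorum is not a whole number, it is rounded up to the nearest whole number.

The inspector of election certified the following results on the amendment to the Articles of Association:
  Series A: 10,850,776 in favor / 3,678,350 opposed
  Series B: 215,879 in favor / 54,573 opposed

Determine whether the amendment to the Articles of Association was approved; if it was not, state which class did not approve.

Approved — every class gave the required vote.

Series A: 3/5 of 18080132 = 10848079.20, rounded up to 10848080; 10,848,080 required, 10,850,776 in favor — approved.
Series B: 3/4 of 287714 = 215785.50, rounded up to 215786; 215,786 required, 215,879 in favor — approved.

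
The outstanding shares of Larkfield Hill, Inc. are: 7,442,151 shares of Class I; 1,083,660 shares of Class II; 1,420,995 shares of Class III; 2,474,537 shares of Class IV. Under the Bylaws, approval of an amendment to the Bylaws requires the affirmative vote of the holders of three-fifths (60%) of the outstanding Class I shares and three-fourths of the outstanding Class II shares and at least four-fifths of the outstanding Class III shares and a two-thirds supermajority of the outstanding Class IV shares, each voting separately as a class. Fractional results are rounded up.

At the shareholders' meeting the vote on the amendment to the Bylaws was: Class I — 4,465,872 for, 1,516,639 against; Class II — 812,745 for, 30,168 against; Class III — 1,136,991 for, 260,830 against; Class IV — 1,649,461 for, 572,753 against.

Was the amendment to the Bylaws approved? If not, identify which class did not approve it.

Not approved — the Class IV shares did not give the required vote.

Class I: 3/5 of 7442151 = 4465290.60, rounded up to 4465291; 4,465,291 required, 4,465,872 in favor — approved.
Class II: 3/4 of 1083660 = 812745; 812,745 required, 812,745 in favor — approved.
Class III: 4/5 of 1420995 = 1136796; 1,136,796 required, 1,136,991 in favor — approved.
Class IV: 2/3 of 2474537 = 1649691.33, rounded up to 1649692; 1,649,692 required, 1,649,461 in favor — not approved.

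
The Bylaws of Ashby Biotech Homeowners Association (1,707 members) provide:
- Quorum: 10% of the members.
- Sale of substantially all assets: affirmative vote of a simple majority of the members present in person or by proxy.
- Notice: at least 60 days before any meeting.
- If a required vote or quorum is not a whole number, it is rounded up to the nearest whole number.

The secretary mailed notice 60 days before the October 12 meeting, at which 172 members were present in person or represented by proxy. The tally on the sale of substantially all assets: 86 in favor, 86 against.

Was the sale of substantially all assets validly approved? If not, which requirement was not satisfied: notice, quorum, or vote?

Notice: 60 days given; 60 required. Satisfied.
Quorum: 10% of 1,707 = 170.70, rounded up to 171; 172 present. Satisfied.
Vote: requires a majority of those present (172); a majority of 172 is 87, so 87 needed; 86 in favor. Not satisfied.

Invalid — vote requirement not satisfied.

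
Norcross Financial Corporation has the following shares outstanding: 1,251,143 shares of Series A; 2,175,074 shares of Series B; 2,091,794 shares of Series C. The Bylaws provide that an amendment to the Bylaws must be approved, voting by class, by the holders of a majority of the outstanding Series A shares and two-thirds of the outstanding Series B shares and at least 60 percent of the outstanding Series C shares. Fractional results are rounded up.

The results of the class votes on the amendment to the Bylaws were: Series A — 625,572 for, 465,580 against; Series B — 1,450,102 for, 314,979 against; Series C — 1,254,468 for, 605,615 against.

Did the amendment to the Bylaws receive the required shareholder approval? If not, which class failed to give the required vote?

Series A: a majority of 1251143 is 625572; 625,572 required, 625,572 in favor — approved.
Series B: 2/3 of 2175074 = 1450049.33, rounded up to 1450050; 1,450,050 required, 1,450,102 in favor — approved.
Series C: 3/5 of 2091794 = 1255076.40, rounded up to 1255077; 1,255,077 required, 1,254,468 in favor — not approved.

Not approved — the Series C shares did not give the required vote.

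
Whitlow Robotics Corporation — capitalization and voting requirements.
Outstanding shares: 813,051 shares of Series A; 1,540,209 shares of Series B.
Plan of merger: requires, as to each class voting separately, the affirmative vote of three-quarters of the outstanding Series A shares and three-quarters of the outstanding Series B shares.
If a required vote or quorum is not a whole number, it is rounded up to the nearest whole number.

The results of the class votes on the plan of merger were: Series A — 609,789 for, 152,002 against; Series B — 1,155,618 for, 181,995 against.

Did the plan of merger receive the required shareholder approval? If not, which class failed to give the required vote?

Series A: 3/4 of 813051 = 609788.25, rounded up to 609789; 609,789 required, 609,789 in favor — approved.
Series B: 3/4 of 1540209 = 1155156.75, rounded up to 1155157; 1,155,157 required, 1,155,618 in favor — approved.

Approved — every class gave the required vote.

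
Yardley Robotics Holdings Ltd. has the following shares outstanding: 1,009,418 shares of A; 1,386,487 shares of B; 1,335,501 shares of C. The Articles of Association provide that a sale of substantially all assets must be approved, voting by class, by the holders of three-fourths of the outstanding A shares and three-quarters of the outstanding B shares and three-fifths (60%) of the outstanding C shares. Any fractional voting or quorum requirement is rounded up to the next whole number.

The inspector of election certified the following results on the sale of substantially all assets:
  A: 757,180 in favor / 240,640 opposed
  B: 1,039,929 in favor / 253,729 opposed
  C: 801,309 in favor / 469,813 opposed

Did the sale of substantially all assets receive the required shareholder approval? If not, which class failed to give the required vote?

A: 3/4 of 1009418 = 757063.50, rounded up to 757064; 757,064 required, 757,180 in favor — approved.
B: 3/4 of 1386487 = 1039865.25, rounded up to 1039866; 1,039,866 required, 1,039,929 in favor — approved.
C: 3/5 of 1335501 = 801300.60, rounded up to 801301; 801,301 required, 801,309 in favor — approved.

Approved — every class gave the required vote.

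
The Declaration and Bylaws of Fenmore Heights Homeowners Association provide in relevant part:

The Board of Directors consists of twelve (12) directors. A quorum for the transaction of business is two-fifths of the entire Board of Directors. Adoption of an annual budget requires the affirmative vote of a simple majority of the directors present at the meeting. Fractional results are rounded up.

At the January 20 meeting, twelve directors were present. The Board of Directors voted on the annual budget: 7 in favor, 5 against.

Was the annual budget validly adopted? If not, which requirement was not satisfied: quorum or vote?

Quorum: 12 present; quorum is 5. Satisfied.
Vote: the annual budget requires a majority of the directors present (12). A majority of 12 is 7, so 7 affirmative votes are needed; 7 voted in favor. Satisfied.

Valid — all requirements satisfied.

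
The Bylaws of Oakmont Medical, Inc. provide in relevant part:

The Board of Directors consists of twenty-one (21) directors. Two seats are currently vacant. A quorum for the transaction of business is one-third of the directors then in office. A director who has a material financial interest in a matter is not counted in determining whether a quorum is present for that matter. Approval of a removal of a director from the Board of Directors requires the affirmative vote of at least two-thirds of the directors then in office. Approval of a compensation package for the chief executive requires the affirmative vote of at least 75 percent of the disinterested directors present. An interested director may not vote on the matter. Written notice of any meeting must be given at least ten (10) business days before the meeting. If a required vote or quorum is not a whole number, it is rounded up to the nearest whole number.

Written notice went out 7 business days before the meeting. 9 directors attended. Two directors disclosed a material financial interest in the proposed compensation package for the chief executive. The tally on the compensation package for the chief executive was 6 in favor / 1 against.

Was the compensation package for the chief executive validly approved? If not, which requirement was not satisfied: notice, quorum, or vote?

Notice: 7 business days given; 10 required (7 < 10). Not satisfied.
Quorum: 9 present, but the 2 interested directors do not count, leaving 7. Quorum is 7. Satisfied.
Vote: the compensation package for the chief executive requires three-fourths of the disinterested directors present (9 − 2 = 7). 3/4 of 7 = 5.25, rounded up to 6, so 6 affirmative votes are needed; 6 voted in favor. Satisfied.

Invalid — notice requirement not satisfied.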